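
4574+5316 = 9890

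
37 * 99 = 3663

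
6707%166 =67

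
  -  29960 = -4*7490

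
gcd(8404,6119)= 1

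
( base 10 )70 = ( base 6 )154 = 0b1000110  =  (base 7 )130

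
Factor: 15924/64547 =2^2 * 3^1*7^ ( - 1 ) *1327^1*9221^ ( - 1) 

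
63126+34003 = 97129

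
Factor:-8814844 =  - 2^2*2203711^1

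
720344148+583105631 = 1303449779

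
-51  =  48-99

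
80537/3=26845 + 2/3 = 26845.67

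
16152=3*5384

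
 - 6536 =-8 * 817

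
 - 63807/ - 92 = 693 + 51/92 = 693.55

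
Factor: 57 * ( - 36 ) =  - 2^2*3^3*19^1 = - 2052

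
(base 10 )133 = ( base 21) 67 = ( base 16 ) 85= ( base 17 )7E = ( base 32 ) 45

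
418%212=206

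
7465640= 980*7618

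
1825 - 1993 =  - 168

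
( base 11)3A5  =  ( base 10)478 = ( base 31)fd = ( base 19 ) 163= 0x1DE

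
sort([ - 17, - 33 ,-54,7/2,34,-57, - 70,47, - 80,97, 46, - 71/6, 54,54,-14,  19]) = [ - 80, - 70, - 57, - 54, - 33, - 17, - 14,-71/6 , 7/2, 19,34,46,  47,54, 54,97] 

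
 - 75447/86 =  - 878 + 61/86 = -  877.29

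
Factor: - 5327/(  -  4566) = 7/6 = 2^( - 1 ) * 3^( - 1) * 7^1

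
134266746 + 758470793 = 892737539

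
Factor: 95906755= 5^1*7^1 * 163^1 * 16811^1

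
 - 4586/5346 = - 1 + 380/2673 =-  0.86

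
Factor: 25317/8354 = 2^( - 1 )*3^2*29^1 * 97^1 *4177^ ( - 1)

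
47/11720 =47/11720=0.00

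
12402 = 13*954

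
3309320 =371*8920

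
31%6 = 1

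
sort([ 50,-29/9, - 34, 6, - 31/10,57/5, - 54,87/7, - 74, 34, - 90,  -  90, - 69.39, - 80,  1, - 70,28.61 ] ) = [ - 90 , - 90,  -  80, - 74,  -  70, - 69.39,  -  54, - 34, - 29/9, - 31/10,1,6, 57/5, 87/7,28.61,34,50 ] 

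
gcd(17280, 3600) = 720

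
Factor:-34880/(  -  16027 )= 2^6*5^1*11^ (- 1 ) * 31^(-1 )*47^(-1) *109^1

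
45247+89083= 134330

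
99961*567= 56677887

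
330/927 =110/309 = 0.36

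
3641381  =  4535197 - 893816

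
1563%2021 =1563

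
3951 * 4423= 17475273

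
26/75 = 26/75 = 0.35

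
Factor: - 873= - 3^2 * 97^1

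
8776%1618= 686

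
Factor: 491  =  491^1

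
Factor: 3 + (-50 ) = -47^1= -47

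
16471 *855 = 14082705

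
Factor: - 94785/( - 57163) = 3^1 * 5^1*71^1*89^1*57163^(-1)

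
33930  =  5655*6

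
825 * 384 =316800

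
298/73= 298/73 = 4.08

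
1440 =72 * 20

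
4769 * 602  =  2870938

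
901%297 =10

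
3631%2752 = 879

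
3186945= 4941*645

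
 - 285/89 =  - 285/89  =  - 3.20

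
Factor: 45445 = 5^1*61^1*149^1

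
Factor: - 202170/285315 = - 586/827 = - 2^1*293^1*827^( - 1 )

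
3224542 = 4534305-1309763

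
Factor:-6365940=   -  2^2*3^1*5^1 * 7^1 * 23^1 * 659^1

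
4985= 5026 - 41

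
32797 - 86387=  - 53590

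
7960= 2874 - -5086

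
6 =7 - 1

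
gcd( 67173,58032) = 3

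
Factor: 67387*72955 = 4916218585 = 5^1  *  79^1 * 853^1*14591^1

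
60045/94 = 638 + 73/94 = 638.78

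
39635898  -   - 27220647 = 66856545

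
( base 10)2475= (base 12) 1523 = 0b100110101011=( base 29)2ra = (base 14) c8b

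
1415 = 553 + 862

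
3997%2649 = 1348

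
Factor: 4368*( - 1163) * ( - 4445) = 22580528880  =  2^4*3^1*5^1*7^2*13^1 *127^1*1163^1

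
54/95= 54/95 = 0.57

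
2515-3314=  - 799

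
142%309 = 142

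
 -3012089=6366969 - 9379058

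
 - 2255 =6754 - 9009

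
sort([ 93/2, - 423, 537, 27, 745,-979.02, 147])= [ - 979.02, - 423, 27, 93/2,147,537,745 ] 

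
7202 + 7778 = 14980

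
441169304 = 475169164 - 33999860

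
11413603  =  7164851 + 4248752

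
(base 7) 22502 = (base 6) 42315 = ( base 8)13147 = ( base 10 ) 5735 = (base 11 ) 4344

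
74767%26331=22105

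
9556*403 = 3851068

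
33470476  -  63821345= - 30350869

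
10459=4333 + 6126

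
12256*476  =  5833856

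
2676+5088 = 7764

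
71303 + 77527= 148830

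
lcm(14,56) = 56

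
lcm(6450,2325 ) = 199950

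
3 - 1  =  2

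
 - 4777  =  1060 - 5837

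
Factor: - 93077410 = -2^1*5^1*9307741^1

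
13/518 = 13/518 = 0.03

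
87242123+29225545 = 116467668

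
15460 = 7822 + 7638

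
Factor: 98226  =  2^1* 3^3*17^1*107^1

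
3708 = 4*927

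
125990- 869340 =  - 743350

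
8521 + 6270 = 14791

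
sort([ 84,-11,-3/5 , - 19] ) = [-19,-11, - 3/5, 84 ] 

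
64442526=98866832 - 34424306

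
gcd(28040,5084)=4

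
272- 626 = -354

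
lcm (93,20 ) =1860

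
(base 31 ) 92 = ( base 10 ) 281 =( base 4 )10121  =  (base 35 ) 81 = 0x119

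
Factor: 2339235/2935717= 3^2*5^1*227^1 * 229^1 * 2935717^( - 1 )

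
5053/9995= 5053/9995 = 0.51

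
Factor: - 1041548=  - 2^2*260387^1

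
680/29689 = 680/29689 = 0.02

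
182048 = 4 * 45512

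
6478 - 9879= - 3401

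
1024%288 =160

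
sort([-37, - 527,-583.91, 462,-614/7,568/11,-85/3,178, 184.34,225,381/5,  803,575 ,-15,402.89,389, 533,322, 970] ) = [ - 583.91, - 527,  -  614/7 ,  -  37, - 85/3, - 15,568/11, 381/5,178, 184.34,225,  322, 389, 402.89,462 , 533,575, 803, 970]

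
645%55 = 40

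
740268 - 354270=385998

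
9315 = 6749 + 2566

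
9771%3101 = 468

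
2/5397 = 2/5397 = 0.00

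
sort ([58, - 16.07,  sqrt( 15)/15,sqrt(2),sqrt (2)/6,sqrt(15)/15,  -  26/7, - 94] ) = [ - 94, - 16.07,- 26/7, sqrt(2)/6, sqrt( 15)/15, sqrt(15 )/15, sqrt( 2 ), 58] 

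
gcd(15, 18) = 3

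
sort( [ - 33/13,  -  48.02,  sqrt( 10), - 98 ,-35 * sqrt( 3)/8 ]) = [  -  98, - 48.02, - 35 * sqrt( 3)/8,-33/13 , sqrt( 10 )]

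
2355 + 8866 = 11221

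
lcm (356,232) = 20648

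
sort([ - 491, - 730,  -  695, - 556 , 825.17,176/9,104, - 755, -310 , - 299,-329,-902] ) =[ - 902, - 755 ,-730, - 695,-556,-491,-329, -310, - 299, 176/9 , 104, 825.17 ] 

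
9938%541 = 200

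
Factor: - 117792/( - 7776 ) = 3^(- 3 )*409^1= 409/27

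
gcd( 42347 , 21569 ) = 1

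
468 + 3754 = 4222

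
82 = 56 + 26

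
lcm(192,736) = 4416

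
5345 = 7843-2498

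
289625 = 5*57925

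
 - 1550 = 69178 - 70728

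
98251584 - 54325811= 43925773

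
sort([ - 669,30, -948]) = [-948,-669,30]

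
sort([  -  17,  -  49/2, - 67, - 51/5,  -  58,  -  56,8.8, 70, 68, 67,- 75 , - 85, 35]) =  [ -85, - 75, - 67,-58,-56,  -  49/2, - 17,-51/5,8.8, 35 , 67, 68, 70]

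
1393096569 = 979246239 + 413850330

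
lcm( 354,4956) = 4956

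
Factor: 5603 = 13^1*431^1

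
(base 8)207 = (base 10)135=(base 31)4b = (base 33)43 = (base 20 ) 6f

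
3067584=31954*96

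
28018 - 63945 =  - 35927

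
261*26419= 6895359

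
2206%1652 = 554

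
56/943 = 56/943=0.06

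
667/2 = 333 + 1/2 = 333.50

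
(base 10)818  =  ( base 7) 2246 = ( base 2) 1100110010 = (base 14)426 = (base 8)1462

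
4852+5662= 10514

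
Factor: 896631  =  3^1*17^1*17581^1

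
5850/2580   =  195/86 = 2.27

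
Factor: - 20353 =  - 20353^1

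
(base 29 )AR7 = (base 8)21760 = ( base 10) 9200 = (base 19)1694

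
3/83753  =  3/83753=0.00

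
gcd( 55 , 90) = 5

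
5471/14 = 5471/14 = 390.79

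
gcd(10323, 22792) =37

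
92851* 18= 1671318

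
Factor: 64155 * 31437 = 2016840735 = 3^3*5^1*7^2*13^1*47^1*499^1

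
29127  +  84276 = 113403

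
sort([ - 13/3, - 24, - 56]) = [ - 56, - 24, - 13/3]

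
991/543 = 1 + 448/543 = 1.83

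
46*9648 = 443808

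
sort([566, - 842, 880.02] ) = [ -842 , 566,880.02] 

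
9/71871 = 3/23957 = 0.00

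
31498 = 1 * 31498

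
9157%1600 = 1157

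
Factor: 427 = 7^1*61^1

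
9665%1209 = 1202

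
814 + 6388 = 7202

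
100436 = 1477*68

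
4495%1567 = 1361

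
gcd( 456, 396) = 12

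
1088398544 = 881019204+207379340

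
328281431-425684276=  - 97402845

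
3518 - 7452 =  - 3934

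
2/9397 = 2/9397 = 0.00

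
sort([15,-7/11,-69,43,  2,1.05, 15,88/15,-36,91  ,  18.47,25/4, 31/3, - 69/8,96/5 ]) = [ - 69, - 36, - 69/8, - 7/11, 1.05,2,88/15,25/4,31/3,15,15, 18.47,96/5,43 , 91]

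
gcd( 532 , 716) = 4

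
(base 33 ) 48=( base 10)140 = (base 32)4c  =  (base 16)8c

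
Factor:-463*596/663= - 2^2*3^( - 1 ) * 13^( - 1 )*17^( - 1)*149^1 * 463^1 = - 275948/663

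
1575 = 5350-3775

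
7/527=7/527 = 0.01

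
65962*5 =329810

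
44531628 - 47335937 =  - 2804309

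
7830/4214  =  3915/2107 = 1.86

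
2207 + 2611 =4818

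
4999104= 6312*792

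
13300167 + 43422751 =56722918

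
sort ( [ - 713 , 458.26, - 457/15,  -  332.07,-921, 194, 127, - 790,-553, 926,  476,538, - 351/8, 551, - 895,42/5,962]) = [ - 921, - 895,-790, - 713, - 553, - 332.07, - 351/8, - 457/15, 42/5,127,194  ,  458.26, 476,538,551, 926,962 ] 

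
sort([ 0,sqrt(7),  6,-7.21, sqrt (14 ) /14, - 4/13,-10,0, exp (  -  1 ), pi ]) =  [ - 10,-7.21,-4/13,  0,  0,sqrt( 14 )/14,exp( - 1),sqrt (7 ),pi,6] 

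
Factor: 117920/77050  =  2^4*5^( - 1)*11^1*23^( - 1 ) = 176/115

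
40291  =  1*40291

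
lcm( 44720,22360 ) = 44720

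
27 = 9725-9698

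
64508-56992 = 7516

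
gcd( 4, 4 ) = 4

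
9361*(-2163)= -20247843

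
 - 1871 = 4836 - 6707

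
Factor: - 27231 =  - 3^1  *  29^1*313^1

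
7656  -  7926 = - 270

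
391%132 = 127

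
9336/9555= 3112/3185 = 0.98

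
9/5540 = 9/5540 = 0.00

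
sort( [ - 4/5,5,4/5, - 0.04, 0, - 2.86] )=[ - 2.86, - 4/5 , - 0.04,0,4/5,5 ] 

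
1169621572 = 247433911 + 922187661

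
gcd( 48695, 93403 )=1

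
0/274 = 0 = 0.00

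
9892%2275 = 792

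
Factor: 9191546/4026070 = 4595773/2013035 = 5^( - 1 )*7^1*13^1*29^(  -  1)*13883^(-1 )*50503^1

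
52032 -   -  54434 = 106466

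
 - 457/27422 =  - 457/27422  =  - 0.02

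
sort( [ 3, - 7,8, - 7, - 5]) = [ - 7,  -  7, - 5,3,8 ]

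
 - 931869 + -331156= -1263025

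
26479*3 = 79437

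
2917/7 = 416 + 5/7= 416.71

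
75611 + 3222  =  78833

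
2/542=1/271= 0.00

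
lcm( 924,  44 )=924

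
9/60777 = 1/6753 = 0.00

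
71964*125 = 8995500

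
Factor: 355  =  5^1*71^1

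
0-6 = - 6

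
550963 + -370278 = 180685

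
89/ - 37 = - 89/37 =- 2.41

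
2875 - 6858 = - 3983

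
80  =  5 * 16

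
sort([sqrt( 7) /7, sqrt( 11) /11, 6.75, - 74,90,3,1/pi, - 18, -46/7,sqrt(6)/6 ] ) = [-74 , - 18, - 46/7, sqrt(11 ) /11,1/pi , sqrt(7 ) /7, sqrt( 6)/6,3,6.75,90]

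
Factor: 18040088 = 2^3*11^1 * 29^1 * 7069^1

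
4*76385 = 305540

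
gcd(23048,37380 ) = 4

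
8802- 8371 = 431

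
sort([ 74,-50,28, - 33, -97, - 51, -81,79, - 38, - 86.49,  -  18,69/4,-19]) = [-97, - 86.49, - 81, - 51, - 50, - 38,- 33, - 19, - 18, 69/4, 28,74,79]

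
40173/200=40173/200 = 200.87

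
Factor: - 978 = -2^1*3^1 * 163^1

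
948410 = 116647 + 831763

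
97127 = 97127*1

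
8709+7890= 16599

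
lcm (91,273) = 273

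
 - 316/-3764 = 79/941 = 0.08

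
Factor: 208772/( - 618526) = - 134/397 = - 2^1 * 67^1*397^( - 1)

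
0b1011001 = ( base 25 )3e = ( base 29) 32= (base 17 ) 54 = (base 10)89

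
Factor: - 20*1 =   -  20 = -  2^2 * 5^1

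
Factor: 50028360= 2^3 * 3^1*5^1*73^1*5711^1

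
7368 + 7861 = 15229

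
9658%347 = 289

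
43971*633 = 27833643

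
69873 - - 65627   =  135500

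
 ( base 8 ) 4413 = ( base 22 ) 4H5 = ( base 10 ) 2315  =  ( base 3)10011202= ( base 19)67g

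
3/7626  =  1/2542=0.00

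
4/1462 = 2/731 = 0.00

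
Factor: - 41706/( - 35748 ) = 7/6 = 2^( - 1)*3^ ( - 1)*7^1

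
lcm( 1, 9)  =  9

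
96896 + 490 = 97386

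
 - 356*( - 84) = 29904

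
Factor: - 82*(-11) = 2^1*11^1 * 41^1 = 902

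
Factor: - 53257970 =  - 2^1 * 5^1 * 167^1 * 31891^1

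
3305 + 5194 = 8499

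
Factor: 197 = 197^1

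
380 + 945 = 1325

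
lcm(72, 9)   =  72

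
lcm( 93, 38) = 3534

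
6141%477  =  417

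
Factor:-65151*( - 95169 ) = 6200355519 = 3^4*19^1*127^1 *31723^1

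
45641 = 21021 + 24620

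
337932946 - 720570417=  - 382637471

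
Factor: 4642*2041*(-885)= - 2^1*3^1*5^1*  11^1*13^1 * 59^1*157^1 * 211^1 = - 8384774970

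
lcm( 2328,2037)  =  16296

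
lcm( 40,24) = 120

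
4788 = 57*84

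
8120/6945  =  1+235/1389= 1.17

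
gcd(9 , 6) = 3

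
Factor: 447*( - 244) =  -109068 = -2^2*3^1*61^1 *149^1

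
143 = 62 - -81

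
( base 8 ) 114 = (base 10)76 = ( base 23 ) 37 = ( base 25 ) 31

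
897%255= 132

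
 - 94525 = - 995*95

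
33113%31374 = 1739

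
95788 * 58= 5555704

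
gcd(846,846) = 846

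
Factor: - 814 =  - 2^1*11^1*37^1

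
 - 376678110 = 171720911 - 548399021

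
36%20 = 16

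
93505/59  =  1584 + 49/59 = 1584.83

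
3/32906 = 3/32906 =0.00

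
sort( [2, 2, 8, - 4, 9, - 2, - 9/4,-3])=[ - 4, - 3 , - 9/4, - 2 , 2,2, 8, 9 ] 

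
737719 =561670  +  176049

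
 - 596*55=- 32780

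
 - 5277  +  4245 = - 1032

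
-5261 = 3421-8682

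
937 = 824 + 113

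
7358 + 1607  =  8965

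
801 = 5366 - 4565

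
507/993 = 169/331  =  0.51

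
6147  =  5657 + 490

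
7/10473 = 7/10473 = 0.00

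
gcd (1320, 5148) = 132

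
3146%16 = 10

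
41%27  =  14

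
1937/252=1937/252 = 7.69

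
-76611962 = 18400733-95012695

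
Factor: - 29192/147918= - 164/831 = - 2^2*3^( - 1) * 41^1*277^(-1) 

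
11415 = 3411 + 8004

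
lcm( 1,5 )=5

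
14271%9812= 4459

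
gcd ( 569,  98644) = 1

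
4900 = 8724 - 3824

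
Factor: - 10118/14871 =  - 2^1 * 3^(- 1 )*4957^(  -  1)*5059^1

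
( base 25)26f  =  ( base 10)1415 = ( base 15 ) 645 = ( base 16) 587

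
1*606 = 606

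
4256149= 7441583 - 3185434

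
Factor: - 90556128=- 2^5 * 3^2*13^1*19^2 * 67^1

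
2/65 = 2/65 = 0.03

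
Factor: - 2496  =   - 2^6*3^1*13^1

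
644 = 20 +624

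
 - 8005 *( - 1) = 8005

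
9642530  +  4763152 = 14405682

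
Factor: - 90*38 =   -  3420 = - 2^2*3^2*5^1*19^1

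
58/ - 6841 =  -1  +  6783/6841 = - 0.01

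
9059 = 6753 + 2306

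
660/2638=330/1319 = 0.25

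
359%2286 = 359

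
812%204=200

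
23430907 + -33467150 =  - 10036243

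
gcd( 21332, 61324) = 4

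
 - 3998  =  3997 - 7995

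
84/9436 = 3/337 = 0.01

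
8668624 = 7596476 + 1072148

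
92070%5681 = 1174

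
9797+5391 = 15188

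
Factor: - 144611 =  - 144611^1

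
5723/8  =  715  +  3/8= 715.38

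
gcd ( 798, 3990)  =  798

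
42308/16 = 10577/4 = 2644.25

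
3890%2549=1341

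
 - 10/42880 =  - 1/4288 = - 0.00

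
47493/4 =47493/4   =  11873.25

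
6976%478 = 284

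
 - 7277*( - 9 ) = 65493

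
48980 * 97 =4751060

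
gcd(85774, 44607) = 1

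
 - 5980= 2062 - 8042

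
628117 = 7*89731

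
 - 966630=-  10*96663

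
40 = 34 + 6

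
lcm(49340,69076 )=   345380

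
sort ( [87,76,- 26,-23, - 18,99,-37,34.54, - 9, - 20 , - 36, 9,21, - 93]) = [ - 93,-37, - 36, - 26, -23 ,- 20,  -  18, - 9, 9,21,34.54,76,87,99]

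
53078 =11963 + 41115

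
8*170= 1360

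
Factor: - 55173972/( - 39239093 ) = 2^2*3^1*7^1*1117^(  -  1)*35129^( - 1 )*656833^1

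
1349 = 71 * 19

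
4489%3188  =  1301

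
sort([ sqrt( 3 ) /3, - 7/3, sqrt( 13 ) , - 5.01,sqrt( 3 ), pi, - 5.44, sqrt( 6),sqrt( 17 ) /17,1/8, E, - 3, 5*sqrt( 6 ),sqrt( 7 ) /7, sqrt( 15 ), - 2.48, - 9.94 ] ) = [ - 9.94, - 5.44, - 5.01, - 3 , - 2.48, - 7/3,1/8, sqrt(17)/17, sqrt( 7 ) /7, sqrt( 3 ) /3, sqrt( 3 ), sqrt(6 ),E,pi, sqrt(13 ), sqrt(15 ) , 5*sqrt( 6 ) ] 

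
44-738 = - 694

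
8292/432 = 19 + 7/36 = 19.19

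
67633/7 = 67633/7 = 9661.86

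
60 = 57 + 3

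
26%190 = 26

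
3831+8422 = 12253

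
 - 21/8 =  - 3 + 3/8 = - 2.62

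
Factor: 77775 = 3^1*5^2*17^1*61^1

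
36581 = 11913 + 24668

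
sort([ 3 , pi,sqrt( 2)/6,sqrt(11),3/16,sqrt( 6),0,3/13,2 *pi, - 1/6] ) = [ - 1/6,0,3/16,  3/13,sqrt(2)/6, sqrt(6),3, pi , sqrt(11 ),2*pi]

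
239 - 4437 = - 4198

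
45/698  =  45/698 = 0.06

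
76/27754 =38/13877 = 0.00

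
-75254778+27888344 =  - 47366434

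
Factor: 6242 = 2^1*3121^1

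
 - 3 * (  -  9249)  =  27747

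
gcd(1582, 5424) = 226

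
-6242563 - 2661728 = -8904291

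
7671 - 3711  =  3960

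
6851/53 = 129 + 14/53 = 129.26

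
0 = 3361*0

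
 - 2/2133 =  - 1 +2131/2133 = - 0.00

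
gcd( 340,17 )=17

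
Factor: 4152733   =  13^1*319441^1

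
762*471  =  358902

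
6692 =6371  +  321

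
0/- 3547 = 0/1  =  -0.00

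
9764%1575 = 314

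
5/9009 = 5/9009 =0.00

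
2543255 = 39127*65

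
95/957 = 95/957 = 0.10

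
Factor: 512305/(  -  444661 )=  - 5^1*7^( - 1 )*139^( - 1 ) * 457^( - 1 )*102461^1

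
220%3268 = 220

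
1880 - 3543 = - 1663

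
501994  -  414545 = 87449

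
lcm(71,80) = 5680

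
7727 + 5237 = 12964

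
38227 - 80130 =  - 41903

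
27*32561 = 879147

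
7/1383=7/1383  =  0.01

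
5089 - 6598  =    -  1509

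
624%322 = 302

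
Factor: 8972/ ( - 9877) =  - 2^2*7^( - 1)*17^(-1 )*83^( - 1)*2243^1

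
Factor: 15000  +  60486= 2^1 * 3^1*23^1 * 547^1 = 75486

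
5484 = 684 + 4800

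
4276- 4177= 99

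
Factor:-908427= -3^1  *13^1*23293^1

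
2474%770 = 164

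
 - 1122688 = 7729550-8852238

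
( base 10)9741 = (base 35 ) 7xb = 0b10011000001101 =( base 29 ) bgq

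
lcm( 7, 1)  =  7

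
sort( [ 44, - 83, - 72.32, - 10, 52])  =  [-83, - 72.32,- 10,44,52] 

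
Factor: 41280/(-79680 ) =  - 43/83 = - 43^1 * 83^ (  -  1)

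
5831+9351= 15182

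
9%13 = 9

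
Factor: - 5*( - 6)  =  30   =  2^1*3^1*5^1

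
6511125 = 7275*895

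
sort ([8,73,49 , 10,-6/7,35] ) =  [ - 6/7, 8,10,35,49, 73]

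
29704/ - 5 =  - 29704/5 = - 5940.80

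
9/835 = 9/835 = 0.01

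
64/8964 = 16/2241  =  0.01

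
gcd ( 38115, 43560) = 5445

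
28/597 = 28/597   =  0.05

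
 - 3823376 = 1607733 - 5431109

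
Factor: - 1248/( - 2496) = 2^(-1) = 1/2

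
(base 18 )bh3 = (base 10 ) 3873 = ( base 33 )3IC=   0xf21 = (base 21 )8G9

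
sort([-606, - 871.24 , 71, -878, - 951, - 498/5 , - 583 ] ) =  [ - 951 ,-878, - 871.24 , - 606, - 583, - 498/5, 71 ]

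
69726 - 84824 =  - 15098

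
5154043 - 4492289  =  661754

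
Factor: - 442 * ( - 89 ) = 2^1 * 13^1*17^1*89^1 = 39338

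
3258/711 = 4  +  46/79 = 4.58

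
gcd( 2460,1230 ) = 1230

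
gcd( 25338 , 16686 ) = 618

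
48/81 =16/27 = 0.59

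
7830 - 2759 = 5071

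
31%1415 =31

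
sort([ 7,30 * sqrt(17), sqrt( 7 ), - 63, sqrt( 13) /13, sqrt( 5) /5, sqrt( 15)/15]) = [ - 63, sqrt( 15) /15,sqrt(13 )/13, sqrt( 5)/5, sqrt (7), 7 , 30*sqrt( 17) ]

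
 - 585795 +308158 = - 277637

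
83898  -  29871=54027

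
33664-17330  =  16334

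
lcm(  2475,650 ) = 64350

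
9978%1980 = 78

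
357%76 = 53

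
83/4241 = 83/4241 =0.02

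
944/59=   16 = 16.00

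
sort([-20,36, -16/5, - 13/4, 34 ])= [-20, -13/4,- 16/5,34, 36]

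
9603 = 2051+7552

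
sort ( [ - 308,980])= [ - 308, 980]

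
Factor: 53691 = 3^1*11^1*1627^1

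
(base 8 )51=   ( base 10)41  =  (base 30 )1B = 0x29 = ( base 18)25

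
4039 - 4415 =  - 376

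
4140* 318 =1316520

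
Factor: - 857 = - 857^1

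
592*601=355792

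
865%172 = 5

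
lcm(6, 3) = 6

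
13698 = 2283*6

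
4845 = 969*5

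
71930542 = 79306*907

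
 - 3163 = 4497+-7660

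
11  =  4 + 7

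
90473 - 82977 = 7496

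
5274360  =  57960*91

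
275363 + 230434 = 505797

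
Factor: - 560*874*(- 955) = 467415200 = 2^5*5^2*7^1*19^1*23^1*191^1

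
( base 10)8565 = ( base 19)14DF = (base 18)187f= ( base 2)10000101110101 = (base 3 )102202020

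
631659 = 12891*49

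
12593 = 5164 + 7429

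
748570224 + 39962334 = 788532558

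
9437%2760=1157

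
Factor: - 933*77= -3^1*7^1*11^1*311^1 = - 71841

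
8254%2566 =556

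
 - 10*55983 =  - 559830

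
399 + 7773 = 8172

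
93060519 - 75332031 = 17728488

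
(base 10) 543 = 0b1000011111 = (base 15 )263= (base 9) 663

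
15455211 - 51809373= - 36354162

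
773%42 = 17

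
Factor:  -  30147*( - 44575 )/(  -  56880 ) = - 89586835/3792 = -  2^( -4)*3^(-1 )*5^1*13^1*79^ ( - 1 )*773^1*1783^1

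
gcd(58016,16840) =8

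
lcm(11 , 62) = 682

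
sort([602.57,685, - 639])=[ - 639, 602.57, 685]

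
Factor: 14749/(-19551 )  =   - 43/57  =  -3^ ( -1) * 19^ (- 1)*43^1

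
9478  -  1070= 8408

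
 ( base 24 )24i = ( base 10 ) 1266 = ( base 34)138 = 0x4f2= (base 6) 5510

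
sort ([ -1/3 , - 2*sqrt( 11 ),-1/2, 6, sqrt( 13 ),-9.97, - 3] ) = [ - 9.97,  -  2*sqrt( 11 ) , - 3, - 1/2, - 1/3, sqrt(13), 6 ]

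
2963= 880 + 2083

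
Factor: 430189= 71^1*73^1* 83^1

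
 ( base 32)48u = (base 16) 111E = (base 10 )4382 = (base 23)86C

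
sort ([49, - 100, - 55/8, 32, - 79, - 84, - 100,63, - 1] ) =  [ - 100, - 100, - 84, - 79, - 55/8, - 1,32,49, 63]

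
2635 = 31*85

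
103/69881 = 103/69881 = 0.00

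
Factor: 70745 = 5^1 * 14149^1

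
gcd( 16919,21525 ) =7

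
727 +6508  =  7235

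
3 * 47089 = 141267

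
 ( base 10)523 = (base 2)1000001011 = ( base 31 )GR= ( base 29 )i1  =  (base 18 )1B1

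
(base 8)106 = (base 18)3G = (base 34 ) 22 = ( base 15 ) 4A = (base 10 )70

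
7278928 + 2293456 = 9572384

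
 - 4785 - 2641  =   - 7426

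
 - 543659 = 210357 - 754016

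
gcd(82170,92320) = 10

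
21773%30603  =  21773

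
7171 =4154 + 3017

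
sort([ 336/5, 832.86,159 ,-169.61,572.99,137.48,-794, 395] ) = [- 794,-169.61, 336/5, 137.48,  159,  395,572.99,832.86 ] 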